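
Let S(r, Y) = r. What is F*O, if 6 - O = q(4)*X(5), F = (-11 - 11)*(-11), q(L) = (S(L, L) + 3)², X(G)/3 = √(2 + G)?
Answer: 1452 - 35574*√7 ≈ -92668.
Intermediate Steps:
X(G) = 3*√(2 + G)
q(L) = (3 + L)² (q(L) = (L + 3)² = (3 + L)²)
F = 242 (F = -22*(-11) = 242)
O = 6 - 147*√7 (O = 6 - (3 + 4)²*3*√(2 + 5) = 6 - 7²*3*√7 = 6 - 49*3*√7 = 6 - 147*√7 ≈ -382.93)
F*O = 242*(6 - 147*√7) = 1452 - 35574*√7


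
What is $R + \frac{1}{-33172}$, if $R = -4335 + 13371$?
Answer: $\frac{299742191}{33172} \approx 9036.0$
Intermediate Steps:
$R = 9036$
$R + \frac{1}{-33172} = 9036 + \frac{1}{-33172} = 9036 - \frac{1}{33172} = \frac{299742191}{33172}$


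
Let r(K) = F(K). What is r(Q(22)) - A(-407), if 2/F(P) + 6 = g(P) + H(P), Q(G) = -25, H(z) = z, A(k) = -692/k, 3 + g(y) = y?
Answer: -41642/24013 ≈ -1.7341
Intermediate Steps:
g(y) = -3 + y
F(P) = 2/(-9 + 2*P) (F(P) = 2/(-6 + ((-3 + P) + P)) = 2/(-6 + (-3 + 2*P)) = 2/(-9 + 2*P))
r(K) = 2/(-9 + 2*K)
r(Q(22)) - A(-407) = 2/(-9 + 2*(-25)) - (-692)/(-407) = 2/(-9 - 50) - (-692)*(-1)/407 = 2/(-59) - 1*692/407 = 2*(-1/59) - 692/407 = -2/59 - 692/407 = -41642/24013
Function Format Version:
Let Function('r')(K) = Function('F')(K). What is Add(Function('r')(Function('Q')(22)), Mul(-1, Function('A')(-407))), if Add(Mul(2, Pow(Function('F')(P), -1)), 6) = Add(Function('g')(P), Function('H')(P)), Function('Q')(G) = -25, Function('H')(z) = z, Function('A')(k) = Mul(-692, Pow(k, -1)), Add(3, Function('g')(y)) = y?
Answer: Rational(-41642, 24013) ≈ -1.7341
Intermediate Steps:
Function('g')(y) = Add(-3, y)
Function('F')(P) = Mul(2, Pow(Add(-9, Mul(2, P)), -1)) (Function('F')(P) = Mul(2, Pow(Add(-6, Add(Add(-3, P), P)), -1)) = Mul(2, Pow(Add(-6, Add(-3, Mul(2, P))), -1)) = Mul(2, Pow(Add(-9, Mul(2, P)), -1)))
Function('r')(K) = Mul(2, Pow(Add(-9, Mul(2, K)), -1))
Add(Function('r')(Function('Q')(22)), Mul(-1, Function('A')(-407))) = Add(Mul(2, Pow(Add(-9, Mul(2, -25)), -1)), Mul(-1, Mul(-692, Pow(-407, -1)))) = Add(Mul(2, Pow(Add(-9, -50), -1)), Mul(-1, Mul(-692, Rational(-1, 407)))) = Add(Mul(2, Pow(-59, -1)), Mul(-1, Rational(692, 407))) = Add(Mul(2, Rational(-1, 59)), Rational(-692, 407)) = Add(Rational(-2, 59), Rational(-692, 407)) = Rational(-41642, 24013)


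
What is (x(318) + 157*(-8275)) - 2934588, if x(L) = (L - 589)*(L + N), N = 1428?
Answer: -4706929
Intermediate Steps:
x(L) = (-589 + L)*(1428 + L) (x(L) = (L - 589)*(L + 1428) = (-589 + L)*(1428 + L))
(x(318) + 157*(-8275)) - 2934588 = ((-841092 + 318² + 839*318) + 157*(-8275)) - 2934588 = ((-841092 + 101124 + 266802) - 1299175) - 2934588 = (-473166 - 1299175) - 2934588 = -1772341 - 2934588 = -4706929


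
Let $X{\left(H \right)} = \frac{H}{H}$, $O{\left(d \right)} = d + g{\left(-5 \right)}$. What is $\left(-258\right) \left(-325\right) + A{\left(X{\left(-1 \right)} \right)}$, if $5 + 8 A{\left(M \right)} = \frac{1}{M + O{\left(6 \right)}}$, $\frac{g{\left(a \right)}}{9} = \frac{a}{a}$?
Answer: $\frac{10732721}{128} \approx 83849.0$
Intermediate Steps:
$g{\left(a \right)} = 9$ ($g{\left(a \right)} = 9 \frac{a}{a} = 9 \cdot 1 = 9$)
$O{\left(d \right)} = 9 + d$ ($O{\left(d \right)} = d + 9 = 9 + d$)
$X{\left(H \right)} = 1$
$A{\left(M \right)} = - \frac{5}{8} + \frac{1}{8 \left(15 + M\right)}$ ($A{\left(M \right)} = - \frac{5}{8} + \frac{1}{8 \left(M + \left(9 + 6\right)\right)} = - \frac{5}{8} + \frac{1}{8 \left(M + 15\right)} = - \frac{5}{8} + \frac{1}{8 \left(15 + M\right)}$)
$\left(-258\right) \left(-325\right) + A{\left(X{\left(-1 \right)} \right)} = \left(-258\right) \left(-325\right) + \frac{-74 - 5}{8 \left(15 + 1\right)} = 83850 + \frac{-74 - 5}{8 \cdot 16} = 83850 + \frac{1}{8} \cdot \frac{1}{16} \left(-79\right) = 83850 - \frac{79}{128} = \frac{10732721}{128}$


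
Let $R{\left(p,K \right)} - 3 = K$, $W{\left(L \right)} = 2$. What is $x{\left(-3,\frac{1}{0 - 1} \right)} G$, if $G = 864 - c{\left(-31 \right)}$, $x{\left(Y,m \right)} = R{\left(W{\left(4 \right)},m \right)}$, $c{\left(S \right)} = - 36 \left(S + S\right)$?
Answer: $-2736$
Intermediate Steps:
$R{\left(p,K \right)} = 3 + K$
$c{\left(S \right)} = - 72 S$ ($c{\left(S \right)} = - 36 \cdot 2 S = - 72 S$)
$x{\left(Y,m \right)} = 3 + m$
$G = -1368$ ($G = 864 - \left(-72\right) \left(-31\right) = 864 - 2232 = -1368$)
$x{\left(-3,\frac{1}{0 - 1} \right)} G = \left(3 + \frac{1}{0 - 1}\right) \left(-1368\right) = \left(3 + \frac{1}{-1}\right) \left(-1368\right) = \left(3 - 1\right) \left(-1368\right) = 2 \left(-1368\right) = -2736$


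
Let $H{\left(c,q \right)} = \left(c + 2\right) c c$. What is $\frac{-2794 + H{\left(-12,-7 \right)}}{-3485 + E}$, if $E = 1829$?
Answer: $\frac{2117}{828} \approx 2.5568$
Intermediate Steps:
$H{\left(c,q \right)} = c^{2} \left(2 + c\right)$ ($H{\left(c,q \right)} = \left(2 + c\right) c c = c \left(2 + c\right) c = c^{2} \left(2 + c\right)$)
$\frac{-2794 + H{\left(-12,-7 \right)}}{-3485 + E} = \frac{-2794 + \left(-12\right)^{2} \left(2 - 12\right)}{-3485 + 1829} = \frac{-2794 + 144 \left(-10\right)}{-1656} = \left(-2794 - 1440\right) \left(- \frac{1}{1656}\right) = \left(-4234\right) \left(- \frac{1}{1656}\right) = \frac{2117}{828}$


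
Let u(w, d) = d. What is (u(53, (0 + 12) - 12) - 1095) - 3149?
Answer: -4244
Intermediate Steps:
(u(53, (0 + 12) - 12) - 1095) - 3149 = (((0 + 12) - 12) - 1095) - 3149 = ((12 - 12) - 1095) - 3149 = (0 - 1095) - 3149 = -1095 - 3149 = -4244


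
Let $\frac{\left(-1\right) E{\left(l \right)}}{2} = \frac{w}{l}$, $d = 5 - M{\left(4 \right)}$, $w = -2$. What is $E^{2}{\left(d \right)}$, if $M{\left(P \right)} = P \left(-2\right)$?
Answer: $\frac{16}{169} \approx 0.094675$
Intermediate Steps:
$M{\left(P \right)} = - 2 P$
$d = 13$ ($d = 5 - \left(-2\right) 4 = 5 - -8 = 5 + 8 = 13$)
$E{\left(l \right)} = \frac{4}{l}$ ($E{\left(l \right)} = - 2 \left(- \frac{2}{l}\right) = \frac{4}{l}$)
$E^{2}{\left(d \right)} = \left(\frac{4}{13}\right)^{2} = \frac{16}{169}$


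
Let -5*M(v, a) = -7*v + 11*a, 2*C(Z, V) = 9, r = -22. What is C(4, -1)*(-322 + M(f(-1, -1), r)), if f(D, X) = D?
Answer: -2475/2 ≈ -1237.5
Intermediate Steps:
C(Z, V) = 9/2 (C(Z, V) = (½)*9 = 9/2)
M(v, a) = -11*a/5 + 7*v/5 (M(v, a) = -(-7*v + 11*a)/5 = -11*a/5 + 7*v/5)
C(4, -1)*(-322 + M(f(-1, -1), r)) = 9*(-322 + (-11/5*(-22) + (7/5)*(-1)))/2 = 9*(-322 + (242/5 - 7/5))/2 = 9*(-322 + 47)/2 = (9/2)*(-275) = -2475/2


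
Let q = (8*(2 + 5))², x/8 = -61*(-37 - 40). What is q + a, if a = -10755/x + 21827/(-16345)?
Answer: 275010234299/87739960 ≈ 3134.4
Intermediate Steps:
x = 37576 (x = 8*(-61*(-37 - 40)) = 8*(-61*(-77)) = 8*4697 = 37576)
a = -142280261/87739960 (a = -10755/37576 + 21827/(-16345) = -10755*1/37576 + 21827*(-1/16345) = -10755/37576 - 21827/16345 = -142280261/87739960 ≈ -1.6216)
q = 3136 (q = (8*7)² = 56² = 3136)
q + a = 3136 - 142280261/87739960 = 275010234299/87739960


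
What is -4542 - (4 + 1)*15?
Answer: -4617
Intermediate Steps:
-4542 - (4 + 1)*15 = -4542 - 5*15 = -4542 - 1*75 = -4542 - 75 = -4617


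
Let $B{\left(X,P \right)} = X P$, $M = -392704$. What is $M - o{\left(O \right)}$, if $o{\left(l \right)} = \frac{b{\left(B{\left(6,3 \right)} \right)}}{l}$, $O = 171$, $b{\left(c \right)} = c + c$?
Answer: $- \frac{7461380}{19} \approx -3.927 \cdot 10^{5}$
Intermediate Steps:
$B{\left(X,P \right)} = P X$
$b{\left(c \right)} = 2 c$
$o{\left(l \right)} = \frac{36}{l}$ ($o{\left(l \right)} = \frac{2 \cdot 3 \cdot 6}{l} = \frac{2 \cdot 18}{l} = \frac{36}{l}$)
$M - o{\left(O \right)} = -392704 - \frac{36}{171} = -392704 - 36 \cdot \frac{1}{171} = -392704 - \frac{4}{19} = - \frac{7461380}{19}$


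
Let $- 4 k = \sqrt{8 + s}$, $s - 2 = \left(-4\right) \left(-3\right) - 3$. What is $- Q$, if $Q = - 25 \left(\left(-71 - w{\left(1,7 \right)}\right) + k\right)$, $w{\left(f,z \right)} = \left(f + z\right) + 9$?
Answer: $-2200 - \frac{25 \sqrt{19}}{4} \approx -2227.2$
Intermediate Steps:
$s = 11$ ($s = 2 - -9 = 2 + \left(12 - 3\right) = 2 + 9 = 11$)
$k = - \frac{\sqrt{19}}{4}$ ($k = - \frac{\sqrt{8 + 11}}{4} = - \frac{\sqrt{19}}{4} \approx -1.0897$)
$w{\left(f,z \right)} = 9 + f + z$
$Q = 2200 + \frac{25 \sqrt{19}}{4}$ ($Q = - 25 \left(\left(-71 - \left(9 + 1 + 7\right)\right) - \frac{\sqrt{19}}{4}\right) = - 25 \left(\left(-71 - 17\right) - \frac{\sqrt{19}}{4}\right) = - 25 \left(-88 - \frac{\sqrt{19}}{4}\right) = 2200 + \frac{25 \sqrt{19}}{4} \approx 2227.2$)
$- Q = - (2200 + \frac{25 \sqrt{19}}{4}) = -2200 - \frac{25 \sqrt{19}}{4}$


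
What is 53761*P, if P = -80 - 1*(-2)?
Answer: -4193358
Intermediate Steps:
P = -78 (P = -80 + 2 = -78)
53761*P = 53761*(-78) = -4193358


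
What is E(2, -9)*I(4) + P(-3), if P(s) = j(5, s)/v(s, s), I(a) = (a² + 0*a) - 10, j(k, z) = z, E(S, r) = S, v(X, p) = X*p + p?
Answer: 23/2 ≈ 11.500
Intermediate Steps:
v(X, p) = p + X*p
I(a) = -10 + a² (I(a) = (a² + 0) - 10 = a² - 10 = -10 + a²)
P(s) = 1/(1 + s) (P(s) = s/((s*(1 + s))) = s*(1/(s*(1 + s))) = 1/(1 + s))
E(2, -9)*I(4) + P(-3) = 2*(-10 + 4²) + 1/(1 - 3) = 2*(-10 + 16) + 1/(-2) = 2*6 - ½ = 12 - ½ = 23/2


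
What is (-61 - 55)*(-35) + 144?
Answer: 4204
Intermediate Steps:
(-61 - 55)*(-35) + 144 = -116*(-35) + 144 = 4060 + 144 = 4204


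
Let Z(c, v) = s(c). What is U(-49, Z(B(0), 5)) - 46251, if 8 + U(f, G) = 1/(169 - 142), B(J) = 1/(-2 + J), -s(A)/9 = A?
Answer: -1248992/27 ≈ -46259.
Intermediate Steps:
s(A) = -9*A
Z(c, v) = -9*c
U(f, G) = -215/27 (U(f, G) = -8 + 1/(169 - 142) = -8 + 1/27 = -215/27)
U(-49, Z(B(0), 5)) - 46251 = -215/27 - 46251 = -1248992/27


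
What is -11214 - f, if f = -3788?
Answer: -7426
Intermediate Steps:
-11214 - f = -11214 - 1*(-3788) = -11214 + 3788 = -7426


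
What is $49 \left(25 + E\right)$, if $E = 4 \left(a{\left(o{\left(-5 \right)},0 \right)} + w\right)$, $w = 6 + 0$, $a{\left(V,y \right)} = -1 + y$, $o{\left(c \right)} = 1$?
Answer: $2205$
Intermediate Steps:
$w = 6$
$E = 20$ ($E = 4 \left(\left(-1 + 0\right) + 6\right) = 4 \left(-1 + 6\right) = 4 \cdot 5 = 20$)
$49 \left(25 + E\right) = 49 \left(25 + 20\right) = 49 \cdot 45 = 2205$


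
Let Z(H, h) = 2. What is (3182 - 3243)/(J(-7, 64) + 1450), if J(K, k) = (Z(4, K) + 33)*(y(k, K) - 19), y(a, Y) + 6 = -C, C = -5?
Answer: -61/750 ≈ -0.081333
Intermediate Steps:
y(a, Y) = -1 (y(a, Y) = -6 - 1*(-5) = -6 + 5 = -1)
J(K, k) = -700 (J(K, k) = (2 + 33)*(-1 - 19) = 35*(-20) = -700)
(3182 - 3243)/(J(-7, 64) + 1450) = (3182 - 3243)/(-700 + 1450) = -61/750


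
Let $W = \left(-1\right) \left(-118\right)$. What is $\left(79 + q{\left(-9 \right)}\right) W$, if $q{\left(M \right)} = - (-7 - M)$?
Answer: $9086$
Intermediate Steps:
$q{\left(M \right)} = 7 + M$
$W = 118$
$\left(79 + q{\left(-9 \right)}\right) W = \left(79 + \left(7 - 9\right)\right) 118 = \left(79 - 2\right) 118 = 77 \cdot 118 = 9086$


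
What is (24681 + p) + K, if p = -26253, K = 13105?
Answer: 11533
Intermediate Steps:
(24681 + p) + K = (24681 - 26253) + 13105 = -1572 + 13105 = 11533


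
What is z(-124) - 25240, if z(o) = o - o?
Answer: -25240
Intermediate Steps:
z(o) = 0
z(-124) - 25240 = 0 - 25240 = -25240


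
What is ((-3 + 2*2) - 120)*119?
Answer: -14161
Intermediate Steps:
((-3 + 2*2) - 120)*119 = ((-3 + 4) - 120)*119 = (1 - 120)*119 = -119*119 = -14161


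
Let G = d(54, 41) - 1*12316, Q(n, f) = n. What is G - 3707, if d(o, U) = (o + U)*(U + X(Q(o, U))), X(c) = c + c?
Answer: -1868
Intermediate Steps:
X(c) = 2*c
d(o, U) = (U + o)*(U + 2*o) (d(o, U) = (o + U)*(U + 2*o) = (U + o)*(U + 2*o))
G = 1839 (G = (41**2 + 2*54**2 + 3*41*54) - 1*12316 = (1681 + 2*2916 + 6642) - 12316 = (1681 + 5832 + 6642) - 12316 = 14155 - 12316 = 1839)
G - 3707 = 1839 - 3707 = -1868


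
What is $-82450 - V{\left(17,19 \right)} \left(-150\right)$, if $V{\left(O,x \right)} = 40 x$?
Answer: $31550$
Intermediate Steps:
$-82450 - V{\left(17,19 \right)} \left(-150\right) = -82450 - 40 \cdot 19 \left(-150\right) = -82450 - 760 \left(-150\right) = -82450 - -114000 = -82450 + 114000 = 31550$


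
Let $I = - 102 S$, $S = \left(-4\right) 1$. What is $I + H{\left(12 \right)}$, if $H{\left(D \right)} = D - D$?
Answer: $408$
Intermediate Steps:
$S = -4$
$H{\left(D \right)} = 0$
$I = 408$ ($I = \left(-102\right) \left(-4\right) = 408$)
$I + H{\left(12 \right)} = 408 + 0 = 408$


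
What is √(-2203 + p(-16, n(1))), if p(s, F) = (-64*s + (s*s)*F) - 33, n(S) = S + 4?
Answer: 2*√17 ≈ 8.2462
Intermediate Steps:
n(S) = 4 + S
p(s, F) = -33 - 64*s + F*s² (p(s, F) = (-64*s + s²*F) - 33 = (-64*s + F*s²) - 33 = -33 - 64*s + F*s²)
√(-2203 + p(-16, n(1))) = √(-2203 + (-33 - 64*(-16) + (4 + 1)*(-16)²)) = √(-2203 + (-33 + 1024 + 5*256)) = √(-2203 + (-33 + 1024 + 1280)) = √(-2203 + 2271) = √68 = 2*√17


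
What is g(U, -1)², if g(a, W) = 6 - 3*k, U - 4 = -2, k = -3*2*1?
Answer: 576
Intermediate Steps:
k = -6 (k = -6*1 = -6)
U = 2 (U = 4 - 2 = 2)
g(a, W) = 24 (g(a, W) = 6 - 3*(-6) = 6 + 18 = 24)
g(U, -1)² = 24² = 576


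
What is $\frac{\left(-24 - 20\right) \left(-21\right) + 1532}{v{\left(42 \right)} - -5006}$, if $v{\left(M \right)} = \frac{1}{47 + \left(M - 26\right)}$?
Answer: $\frac{154728}{315379} \approx 0.49061$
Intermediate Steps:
$v{\left(M \right)} = \frac{1}{21 + M}$ ($v{\left(M \right)} = \frac{1}{47 + \left(M - 26\right)} = \frac{1}{47 + \left(-26 + M\right)} = \frac{1}{21 + M}$)
$\frac{\left(-24 - 20\right) \left(-21\right) + 1532}{v{\left(42 \right)} - -5006} = \frac{\left(-24 - 20\right) \left(-21\right) + 1532}{\frac{1}{21 + 42} - -5006} = \frac{\left(-44\right) \left(-21\right) + 1532}{\frac{1}{63} + 5006} = \frac{924 + 1532}{\frac{1}{63} + 5006} = \frac{2456}{\frac{315379}{63}} = 2456 \cdot \frac{63}{315379} = \frac{154728}{315379}$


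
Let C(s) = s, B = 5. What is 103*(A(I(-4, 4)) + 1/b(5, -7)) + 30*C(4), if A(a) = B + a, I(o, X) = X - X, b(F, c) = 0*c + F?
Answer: 3278/5 ≈ 655.60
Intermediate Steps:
b(F, c) = F (b(F, c) = 0 + F = F)
I(o, X) = 0
A(a) = 5 + a
103*(A(I(-4, 4)) + 1/b(5, -7)) + 30*C(4) = 103*((5 + 0) + 1/5) + 30*4 = 103*(5 + ⅕) + 120 = 103*(26/5) + 120 = 2678/5 + 120 = 3278/5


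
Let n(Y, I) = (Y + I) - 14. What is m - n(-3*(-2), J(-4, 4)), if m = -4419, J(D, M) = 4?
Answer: -4415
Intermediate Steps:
n(Y, I) = -14 + I + Y (n(Y, I) = (I + Y) - 14 = -14 + I + Y)
m - n(-3*(-2), J(-4, 4)) = -4419 - (-14 + 4 - 3*(-2)) = -4419 - (-14 + 4 + 6) = -4419 - 1*(-4) = -4419 + 4 = -4415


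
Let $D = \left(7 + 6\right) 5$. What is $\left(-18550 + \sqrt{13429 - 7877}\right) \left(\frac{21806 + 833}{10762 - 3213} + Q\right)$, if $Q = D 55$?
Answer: $- \frac{501041324700}{7549} + \frac{108041256 \sqrt{347}}{7549} \approx -6.6105 \cdot 10^{7}$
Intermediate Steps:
$D = 65$ ($D = 13 \cdot 5 = 65$)
$Q = 3575$ ($Q = 65 \cdot 55 = 3575$)
$\left(-18550 + \sqrt{13429 - 7877}\right) \left(\frac{21806 + 833}{10762 - 3213} + Q\right) = \left(-18550 + \sqrt{13429 - 7877}\right) \left(\frac{21806 + 833}{10762 - 3213} + 3575\right) = \left(-18550 + \sqrt{5552}\right) \left(\frac{22639}{7549} + 3575\right) = \left(-18550 + 4 \sqrt{347}\right) \left(22639 \cdot \frac{1}{7549} + 3575\right) = \left(-18550 + 4 \sqrt{347}\right) \left(\frac{22639}{7549} + 3575\right) = \left(-18550 + 4 \sqrt{347}\right) \frac{27010314}{7549} = - \frac{501041324700}{7549} + \frac{108041256 \sqrt{347}}{7549}$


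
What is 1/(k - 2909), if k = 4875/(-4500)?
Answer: -12/34921 ≈ -0.00034363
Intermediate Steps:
k = -13/12 (k = 4875*(-1/4500) = -13/12 ≈ -1.0833)
1/(k - 2909) = 1/(-13/12 - 2909) = 1/(-34921/12) = -12/34921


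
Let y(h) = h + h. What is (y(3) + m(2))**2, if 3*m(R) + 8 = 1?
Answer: 121/9 ≈ 13.444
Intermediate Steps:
m(R) = -7/3 (m(R) = -8/3 + (1/3)*1 = -8/3 + 1/3 = -7/3)
y(h) = 2*h
(y(3) + m(2))**2 = (2*3 - 7/3)**2 = (6 - 7/3)**2 = (11/3)**2 = 121/9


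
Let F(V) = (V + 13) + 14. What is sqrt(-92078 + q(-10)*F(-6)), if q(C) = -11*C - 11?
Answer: I*sqrt(89999) ≈ 300.0*I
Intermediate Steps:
q(C) = -11 - 11*C
F(V) = 27 + V (F(V) = (13 + V) + 14 = 27 + V)
sqrt(-92078 + q(-10)*F(-6)) = sqrt(-92078 + (-11 - 11*(-10))*(27 - 6)) = sqrt(-92078 + (-11 + 110)*21) = sqrt(-92078 + 99*21) = sqrt(-92078 + 2079) = sqrt(-89999) = I*sqrt(89999)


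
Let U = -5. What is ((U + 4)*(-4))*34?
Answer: 136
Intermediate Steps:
((U + 4)*(-4))*34 = ((-5 + 4)*(-4))*34 = -1*(-4)*34 = 4*34 = 136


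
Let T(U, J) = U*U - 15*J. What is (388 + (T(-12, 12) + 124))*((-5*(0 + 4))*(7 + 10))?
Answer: -161840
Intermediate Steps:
T(U, J) = U**2 - 15*J
(388 + (T(-12, 12) + 124))*((-5*(0 + 4))*(7 + 10)) = (388 + (((-12)**2 - 15*12) + 124))*((-5*(0 + 4))*(7 + 10)) = (388 + ((144 - 180) + 124))*(-5*4*17) = (388 + (-36 + 124))*(-20*17) = (388 + 88)*(-340) = 476*(-340) = -161840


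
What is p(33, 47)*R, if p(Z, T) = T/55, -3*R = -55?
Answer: 47/3 ≈ 15.667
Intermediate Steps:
R = 55/3 (R = -⅓*(-55) = 55/3 ≈ 18.333)
p(Z, T) = T/55 (p(Z, T) = T*(1/55) = T/55)
p(33, 47)*R = ((1/55)*47)*(55/3) = (47/55)*(55/3) = 47/3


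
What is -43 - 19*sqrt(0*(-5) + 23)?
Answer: -43 - 19*sqrt(23) ≈ -134.12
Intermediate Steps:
-43 - 19*sqrt(0*(-5) + 23) = -43 - 19*sqrt(0 + 23) = -43 - 19*sqrt(23)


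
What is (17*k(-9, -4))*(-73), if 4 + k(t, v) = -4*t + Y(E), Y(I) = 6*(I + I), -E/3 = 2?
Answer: 49640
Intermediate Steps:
E = -6 (E = -3*2 = -6)
Y(I) = 12*I (Y(I) = 6*(2*I) = 12*I)
k(t, v) = -76 - 4*t (k(t, v) = -4 + (-4*t + 12*(-6)) = -4 + (-4*t - 72) = -4 + (-72 - 4*t) = -76 - 4*t)
(17*k(-9, -4))*(-73) = (17*(-76 - 4*(-9)))*(-73) = (17*(-76 + 36))*(-73) = (17*(-40))*(-73) = -680*(-73) = 49640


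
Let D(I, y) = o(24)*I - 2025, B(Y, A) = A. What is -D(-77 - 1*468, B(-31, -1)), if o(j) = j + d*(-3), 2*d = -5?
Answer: 38385/2 ≈ 19193.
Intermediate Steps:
d = -5/2 (d = (1/2)*(-5) = -5/2 ≈ -2.5000)
o(j) = 15/2 + j (o(j) = j - 5/2*(-3) = j + 15/2 = 15/2 + j)
D(I, y) = -2025 + 63*I/2 (D(I, y) = (15/2 + 24)*I - 2025 = 63*I/2 - 2025 = -2025 + 63*I/2)
-D(-77 - 1*468, B(-31, -1)) = -(-2025 + 63*(-77 - 1*468)/2) = -(-2025 + 63*(-77 - 468)/2) = -(-2025 + (63/2)*(-545)) = -(-2025 - 34335/2) = -1*(-38385/2) = 38385/2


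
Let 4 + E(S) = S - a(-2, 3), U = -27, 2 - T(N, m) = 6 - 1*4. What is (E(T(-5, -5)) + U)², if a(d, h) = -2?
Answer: 841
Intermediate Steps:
T(N, m) = 0 (T(N, m) = 2 - (6 - 1*4) = 2 - (6 - 4) = 2 - 1*2 = 2 - 2 = 0)
E(S) = -2 + S (E(S) = -4 + (S - 1*(-2)) = -4 + (S + 2) = -4 + (2 + S) = -2 + S)
(E(T(-5, -5)) + U)² = ((-2 + 0) - 27)² = (-2 - 27)² = (-29)² = 841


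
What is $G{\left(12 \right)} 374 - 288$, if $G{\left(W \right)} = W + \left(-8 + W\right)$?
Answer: $5696$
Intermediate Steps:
$G{\left(W \right)} = -8 + 2 W$
$G{\left(12 \right)} 374 - 288 = \left(-8 + 2 \cdot 12\right) 374 - 288 = \left(-8 + 24\right) 374 - 288 = 16 \cdot 374 - 288 = 5984 - 288 = 5696$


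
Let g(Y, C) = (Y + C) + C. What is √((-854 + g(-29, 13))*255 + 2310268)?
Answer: √2091733 ≈ 1446.3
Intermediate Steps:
g(Y, C) = Y + 2*C (g(Y, C) = (C + Y) + C = Y + 2*C)
√((-854 + g(-29, 13))*255 + 2310268) = √((-854 + (-29 + 2*13))*255 + 2310268) = √((-854 + (-29 + 26))*255 + 2310268) = √((-854 - 3)*255 + 2310268) = √(-857*255 + 2310268) = √(-218535 + 2310268) = √2091733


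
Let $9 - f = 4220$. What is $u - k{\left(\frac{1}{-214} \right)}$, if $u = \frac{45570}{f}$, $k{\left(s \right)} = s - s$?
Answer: $- \frac{45570}{4211} \approx -10.822$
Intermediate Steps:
$f = -4211$ ($f = 9 - 4220 = -4211$)
$k{\left(s \right)} = 0$
$u = - \frac{45570}{4211}$ ($u = \frac{45570}{-4211} = 45570 \left(- \frac{1}{4211}\right) = - \frac{45570}{4211} \approx -10.822$)
$u - k{\left(\frac{1}{-214} \right)} = - \frac{45570}{4211} - 0 = - \frac{45570}{4211} + 0 = - \frac{45570}{4211}$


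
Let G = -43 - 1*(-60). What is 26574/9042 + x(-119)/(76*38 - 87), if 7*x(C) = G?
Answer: 86865022/29547749 ≈ 2.9398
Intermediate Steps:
G = 17 (G = -43 + 60 = 17)
x(C) = 17/7 (x(C) = (⅐)*17 = 17/7)
26574/9042 + x(-119)/(76*38 - 87) = 26574/9042 + 17/(7*(76*38 - 87)) = 26574*(1/9042) + 17/(7*(2888 - 87)) = 4429/1507 + (17/7)/2801 = 4429/1507 + (17/7)*(1/2801) = 4429/1507 + 17/19607 = 86865022/29547749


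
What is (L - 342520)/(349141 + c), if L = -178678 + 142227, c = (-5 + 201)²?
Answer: -378971/387557 ≈ -0.97785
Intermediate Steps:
c = 38416 (c = 196² = 38416)
L = -36451
(L - 342520)/(349141 + c) = (-36451 - 342520)/(349141 + 38416) = -378971/387557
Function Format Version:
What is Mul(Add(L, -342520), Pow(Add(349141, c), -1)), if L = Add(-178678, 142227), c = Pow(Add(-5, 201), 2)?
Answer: Rational(-378971, 387557) ≈ -0.97785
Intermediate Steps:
c = 38416 (c = Pow(196, 2) = 38416)
L = -36451
Mul(Add(L, -342520), Pow(Add(349141, c), -1)) = Mul(Add(-36451, -342520), Pow(Add(349141, 38416), -1)) = Mul(-378971, Pow(387557, -1)) = Mul(-378971, Rational(1, 387557)) = Rational(-378971, 387557)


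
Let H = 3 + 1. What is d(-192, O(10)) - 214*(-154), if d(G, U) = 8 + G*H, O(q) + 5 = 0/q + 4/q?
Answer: 32196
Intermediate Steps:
H = 4
O(q) = -5 + 4/q (O(q) = -5 + (0/q + 4/q) = -5 + (0 + 4/q) = -5 + 4/q)
d(G, U) = 8 + 4*G (d(G, U) = 8 + G*4 = 8 + 4*G)
d(-192, O(10)) - 214*(-154) = (8 + 4*(-192)) - 214*(-154) = (8 - 768) + 32956 = -760 + 32956 = 32196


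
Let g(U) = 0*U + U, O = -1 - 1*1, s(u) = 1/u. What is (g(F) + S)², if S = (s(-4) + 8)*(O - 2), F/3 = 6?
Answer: 169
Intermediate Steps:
F = 18 (F = 3*6 = 18)
O = -2 (O = -1 - 1 = -2)
S = -31 (S = (1/(-4) + 8)*(-2 - 2) = (-¼ + 8)*(-4) = (31/4)*(-4) = -31)
g(U) = U (g(U) = 0 + U = U)
(g(F) + S)² = (18 - 31)² = (-13)² = 169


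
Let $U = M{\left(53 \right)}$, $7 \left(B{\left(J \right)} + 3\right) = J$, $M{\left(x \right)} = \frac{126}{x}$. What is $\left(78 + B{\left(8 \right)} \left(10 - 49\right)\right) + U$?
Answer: $\frac{56691}{371} \approx 152.81$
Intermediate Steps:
$B{\left(J \right)} = -3 + \frac{J}{7}$
$U = \frac{126}{53} \approx 2.3774$
$\left(78 + B{\left(8 \right)} \left(10 - 49\right)\right) + U = \left(78 + \left(-3 + \frac{1}{7} \cdot 8\right) \left(10 - 49\right)\right) + \frac{126}{53} = \left(78 + \left(-3 + \frac{8}{7}\right) \left(10 - 49\right)\right) + \frac{126}{53} = \left(78 - - \frac{507}{7}\right) + \frac{126}{53} = \left(78 + \frac{507}{7}\right) + \frac{126}{53} = \frac{1053}{7} + \frac{126}{53} = \frac{56691}{371}$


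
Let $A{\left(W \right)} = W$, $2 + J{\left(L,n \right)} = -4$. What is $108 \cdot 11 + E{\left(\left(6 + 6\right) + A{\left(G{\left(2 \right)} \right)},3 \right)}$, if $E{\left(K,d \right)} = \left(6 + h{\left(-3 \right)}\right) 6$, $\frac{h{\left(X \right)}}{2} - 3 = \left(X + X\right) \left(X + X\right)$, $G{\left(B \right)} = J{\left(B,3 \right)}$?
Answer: $1692$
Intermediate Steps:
$J{\left(L,n \right)} = -6$ ($J{\left(L,n \right)} = -2 - 4 = -6$)
$G{\left(B \right)} = -6$
$h{\left(X \right)} = 6 + 8 X^{2}$ ($h{\left(X \right)} = 6 + 2 \left(X + X\right) \left(X + X\right) = 6 + 2 \cdot 2 X 2 X = 6 + 2 \cdot 4 X^{2} = 6 + 8 X^{2}$)
$E{\left(K,d \right)} = 504$ ($E{\left(K,d \right)} = \left(6 + \left(6 + 8 \left(-3\right)^{2}\right)\right) 6 = \left(6 + \left(6 + 8 \cdot 9\right)\right) 6 = \left(6 + \left(6 + 72\right)\right) 6 = \left(6 + 78\right) 6 = 84 \cdot 6 = 504$)
$108 \cdot 11 + E{\left(\left(6 + 6\right) + A{\left(G{\left(2 \right)} \right)},3 \right)} = 108 \cdot 11 + 504 = 1188 + 504 = 1692$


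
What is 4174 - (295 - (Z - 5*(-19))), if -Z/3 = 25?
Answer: 3899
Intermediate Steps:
Z = -75 (Z = -3*25 = -75)
4174 - (295 - (Z - 5*(-19))) = 4174 - (295 - (-75 - 5*(-19))) = 4174 - (295 - (-75 + 95)) = 4174 - (295 - 1*20) = 4174 - (295 - 20) = 4174 - 1*275 = 4174 - 275 = 3899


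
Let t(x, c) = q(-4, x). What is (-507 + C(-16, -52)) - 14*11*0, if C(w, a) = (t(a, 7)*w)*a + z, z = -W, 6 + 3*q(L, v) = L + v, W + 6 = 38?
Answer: -53201/3 ≈ -17734.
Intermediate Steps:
W = 32 (W = -6 + 38 = 32)
q(L, v) = -2 + L/3 + v/3 (q(L, v) = -2 + (L + v)/3 = -2 + (L/3 + v/3) = -2 + L/3 + v/3)
t(x, c) = -10/3 + x/3 (t(x, c) = -2 + (⅓)*(-4) + x/3 = -2 - 4/3 + x/3 = -10/3 + x/3)
z = -32 (z = -1*32 = -32)
C(w, a) = -32 + a*w*(-10/3 + a/3) (C(w, a) = ((-10/3 + a/3)*w)*a - 32 = (w*(-10/3 + a/3))*a - 32 = a*w*(-10/3 + a/3) - 32 = -32 + a*w*(-10/3 + a/3))
(-507 + C(-16, -52)) - 14*11*0 = (-507 + (-32 + (⅓)*(-52)*(-16)*(-10 - 52))) - 14*11*0 = (-507 + (-32 + (⅓)*(-52)*(-16)*(-62))) - 154*0 = (-507 + (-32 - 51584/3)) + 0 = (-507 - 51680/3) + 0 = -53201/3 + 0 = -53201/3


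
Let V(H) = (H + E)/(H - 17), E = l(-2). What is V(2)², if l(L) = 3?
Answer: ⅑ ≈ 0.11111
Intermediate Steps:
E = 3
V(H) = (3 + H)/(-17 + H) (V(H) = (H + 3)/(H - 17) = (3 + H)/(-17 + H))
V(2)² = ((3 + 2)/(-17 + 2))² = (5/(-15))² = (-1/15*5)² = (-⅓)² = ⅑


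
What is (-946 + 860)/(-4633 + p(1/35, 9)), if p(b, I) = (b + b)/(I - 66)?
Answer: 171570/9242837 ≈ 0.018562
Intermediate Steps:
p(b, I) = 2*b/(-66 + I) (p(b, I) = (2*b)/(-66 + I) = 2*b/(-66 + I))
(-946 + 860)/(-4633 + p(1/35, 9)) = (-946 + 860)/(-4633 + 2/(35*(-66 + 9))) = -86/(-4633 + 2*(1/35)/(-57)) = -86/(-4633 + 2*(1/35)*(-1/57)) = -86/(-4633 - 2/1995) = -86/(-9242837/1995) = -86*(-1995/9242837) = 171570/9242837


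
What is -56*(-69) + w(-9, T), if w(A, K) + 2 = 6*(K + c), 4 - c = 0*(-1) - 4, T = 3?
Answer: 3928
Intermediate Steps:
c = 8 (c = 4 - (0*(-1) - 4) = 4 - (0 - 4) = 4 - 1*(-4) = 4 + 4 = 8)
w(A, K) = 46 + 6*K (w(A, K) = -2 + 6*(K + 8) = -2 + 6*(8 + K) = -2 + (48 + 6*K) = 46 + 6*K)
-56*(-69) + w(-9, T) = -56*(-69) + (46 + 6*3) = 3864 + (46 + 18) = 3864 + 64 = 3928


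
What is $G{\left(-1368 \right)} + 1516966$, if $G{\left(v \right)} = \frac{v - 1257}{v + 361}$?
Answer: $\frac{1527587387}{1007} \approx 1.517 \cdot 10^{6}$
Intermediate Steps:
$G{\left(v \right)} = \frac{-1257 + v}{361 + v}$
$G{\left(-1368 \right)} + 1516966 = \frac{-1257 - 1368}{361 - 1368} + 1516966 = \frac{1}{-1007} \left(-2625\right) + 1516966 = \left(- \frac{1}{1007}\right) \left(-2625\right) + 1516966 = \frac{2625}{1007} + 1516966 = \frac{1527587387}{1007}$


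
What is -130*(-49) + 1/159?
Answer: 1012831/159 ≈ 6370.0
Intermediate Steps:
-130*(-49) + 1/159 = 6370 + 1/159 = 1012831/159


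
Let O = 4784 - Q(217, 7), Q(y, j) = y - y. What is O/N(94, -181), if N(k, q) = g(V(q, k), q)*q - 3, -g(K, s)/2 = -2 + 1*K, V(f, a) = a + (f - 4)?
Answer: -4784/33669 ≈ -0.14209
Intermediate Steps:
V(f, a) = -4 + a + f (V(f, a) = a + (-4 + f) = -4 + a + f)
Q(y, j) = 0
g(K, s) = 4 - 2*K (g(K, s) = -2*(-2 + 1*K) = -2*(-2 + K) = 4 - 2*K)
N(k, q) = -3 + q*(12 - 2*k - 2*q) (N(k, q) = (4 - 2*(-4 + k + q))*q - 3 = (4 + (8 - 2*k - 2*q))*q - 3 = (12 - 2*k - 2*q)*q - 3 = q*(12 - 2*k - 2*q) - 3 = -3 + q*(12 - 2*k - 2*q))
O = 4784 (O = 4784 - 1*0 = 4784 + 0 = 4784)
O/N(94, -181) = 4784/(-3 - 2*(-181)*(-6 + 94 - 181)) = 4784/(-3 - 2*(-181)*(-93)) = 4784/(-3 - 33666) = 4784/(-33669) = 4784*(-1/33669) = -4784/33669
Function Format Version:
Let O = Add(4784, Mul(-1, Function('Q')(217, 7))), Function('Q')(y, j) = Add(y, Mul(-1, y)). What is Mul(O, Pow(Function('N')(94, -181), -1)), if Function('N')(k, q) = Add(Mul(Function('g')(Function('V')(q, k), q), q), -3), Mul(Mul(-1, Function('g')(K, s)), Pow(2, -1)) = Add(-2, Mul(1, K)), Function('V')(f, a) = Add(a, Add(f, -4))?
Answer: Rational(-4784, 33669) ≈ -0.14209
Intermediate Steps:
Function('V')(f, a) = Add(-4, a, f) (Function('V')(f, a) = Add(a, Add(-4, f)) = Add(-4, a, f))
Function('Q')(y, j) = 0
Function('g')(K, s) = Add(4, Mul(-2, K)) (Function('g')(K, s) = Mul(-2, Add(-2, Mul(1, K))) = Mul(-2, Add(-2, K)) = Add(4, Mul(-2, K)))
Function('N')(k, q) = Add(-3, Mul(q, Add(12, Mul(-2, k), Mul(-2, q)))) (Function('N')(k, q) = Add(Mul(Add(4, Mul(-2, Add(-4, k, q))), q), -3) = Add(Mul(Add(4, Add(8, Mul(-2, k), Mul(-2, q))), q), -3) = Add(Mul(Add(12, Mul(-2, k), Mul(-2, q)), q), -3) = Add(Mul(q, Add(12, Mul(-2, k), Mul(-2, q))), -3) = Add(-3, Mul(q, Add(12, Mul(-2, k), Mul(-2, q)))))
O = 4784 (O = Add(4784, Mul(-1, 0)) = Add(4784, 0) = 4784)
Mul(O, Pow(Function('N')(94, -181), -1)) = Mul(4784, Pow(Add(-3, Mul(-2, -181, Add(-6, 94, -181))), -1)) = Mul(4784, Pow(Add(-3, Mul(-2, -181, -93)), -1)) = Mul(4784, Pow(Add(-3, -33666), -1)) = Mul(4784, Pow(-33669, -1)) = Mul(4784, Rational(-1, 33669)) = Rational(-4784, 33669)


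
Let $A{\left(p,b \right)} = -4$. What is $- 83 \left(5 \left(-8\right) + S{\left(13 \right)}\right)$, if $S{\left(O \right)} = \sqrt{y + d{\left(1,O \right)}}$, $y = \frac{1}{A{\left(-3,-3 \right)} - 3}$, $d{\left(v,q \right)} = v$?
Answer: $3320 - \frac{83 \sqrt{42}}{7} \approx 3243.2$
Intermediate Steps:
$y = - \frac{1}{7}$ ($y = \frac{1}{-4 - 3} = \frac{1}{-7} = - \frac{1}{7} \approx -0.14286$)
$S{\left(O \right)} = \frac{\sqrt{42}}{7}$ ($S{\left(O \right)} = \sqrt{- \frac{1}{7} + 1} = \sqrt{\frac{6}{7}} = \frac{\sqrt{42}}{7}$)
$- 83 \left(5 \left(-8\right) + S{\left(13 \right)}\right) = - 83 \left(5 \left(-8\right) + \frac{\sqrt{42}}{7}\right) = - 83 \left(-40 + \frac{\sqrt{42}}{7}\right) = 3320 - \frac{83 \sqrt{42}}{7}$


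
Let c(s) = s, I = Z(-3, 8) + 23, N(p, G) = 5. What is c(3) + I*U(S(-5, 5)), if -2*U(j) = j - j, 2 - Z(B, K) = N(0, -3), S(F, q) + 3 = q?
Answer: 3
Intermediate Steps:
S(F, q) = -3 + q
Z(B, K) = -3 (Z(B, K) = 2 - 1*5 = 2 - 5 = -3)
I = 20 (I = -3 + 23 = 20)
U(j) = 0 (U(j) = -(j - j)/2 = -½*0 = 0)
c(3) + I*U(S(-5, 5)) = 3 + 20*0 = 3 + 0 = 3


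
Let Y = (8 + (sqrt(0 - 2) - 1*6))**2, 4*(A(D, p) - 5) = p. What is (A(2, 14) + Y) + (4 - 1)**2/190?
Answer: 1002/95 + 4*I*sqrt(2) ≈ 10.547 + 5.6569*I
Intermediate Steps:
A(D, p) = 5 + p/4
Y = (2 + I*sqrt(2))**2 (Y = (8 + (sqrt(-2) - 6))**2 = (8 + (I*sqrt(2) - 6))**2 = (8 + (-6 + I*sqrt(2)))**2 = (2 + I*sqrt(2))**2 ≈ 2.0 + 5.6569*I)
(A(2, 14) + Y) + (4 - 1)**2/190 = ((5 + (1/4)*14) + (2 + I*sqrt(2))**2) + (4 - 1)**2/190 = ((5 + 7/2) + (2 + I*sqrt(2))**2) + 3**2*(1/190) = (17/2 + (2 + I*sqrt(2))**2) + 9*(1/190) = (17/2 + (2 + I*sqrt(2))**2) + 9/190 = 812/95 + (2 + I*sqrt(2))**2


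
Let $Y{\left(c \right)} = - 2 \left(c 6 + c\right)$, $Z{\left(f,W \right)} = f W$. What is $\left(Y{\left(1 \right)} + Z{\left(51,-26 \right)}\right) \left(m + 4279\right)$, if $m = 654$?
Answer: $-6610220$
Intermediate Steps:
$Z{\left(f,W \right)} = W f$
$Y{\left(c \right)} = - 14 c$ ($Y{\left(c \right)} = - 2 \left(6 c + c\right) = - 2 \cdot 7 c = - 14 c$)
$\left(Y{\left(1 \right)} + Z{\left(51,-26 \right)}\right) \left(m + 4279\right) = \left(\left(-14\right) 1 - 1326\right) \left(654 + 4279\right) = \left(-14 - 1326\right) 4933 = \left(-1340\right) 4933 = -6610220$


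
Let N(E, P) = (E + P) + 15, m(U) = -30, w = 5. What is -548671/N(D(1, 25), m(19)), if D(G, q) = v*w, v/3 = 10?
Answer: -548671/135 ≈ -4064.2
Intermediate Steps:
v = 30 (v = 3*10 = 30)
D(G, q) = 150 (D(G, q) = 30*5 = 150)
N(E, P) = 15 + E + P
-548671/N(D(1, 25), m(19)) = -548671/(15 + 150 - 30) = -548671/135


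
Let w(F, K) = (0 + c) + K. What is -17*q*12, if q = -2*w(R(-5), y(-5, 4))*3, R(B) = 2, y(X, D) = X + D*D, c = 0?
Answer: 13464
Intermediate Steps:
y(X, D) = X + D²
w(F, K) = K (w(F, K) = (0 + 0) + K = 0 + K = K)
q = -66 (q = -2*(-5 + 4²)*3 = -2*(-5 + 16)*3 = -2*11*3 = -22*3 = -66)
-17*q*12 = -(-1122)*12 = -17*(-792) = 13464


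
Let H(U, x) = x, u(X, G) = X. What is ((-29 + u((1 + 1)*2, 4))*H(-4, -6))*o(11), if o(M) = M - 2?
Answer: 1350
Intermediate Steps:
o(M) = -2 + M
((-29 + u((1 + 1)*2, 4))*H(-4, -6))*o(11) = ((-29 + (1 + 1)*2)*(-6))*(-2 + 11) = ((-29 + 2*2)*(-6))*9 = ((-29 + 4)*(-6))*9 = -25*(-6)*9 = 150*9 = 1350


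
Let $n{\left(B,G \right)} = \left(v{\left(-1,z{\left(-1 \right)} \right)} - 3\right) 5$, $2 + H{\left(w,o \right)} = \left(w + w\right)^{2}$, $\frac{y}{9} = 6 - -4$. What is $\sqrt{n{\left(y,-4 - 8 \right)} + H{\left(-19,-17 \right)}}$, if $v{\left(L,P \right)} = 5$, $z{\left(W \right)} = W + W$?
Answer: $22 \sqrt{3} \approx 38.105$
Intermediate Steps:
$z{\left(W \right)} = 2 W$
$y = 90$ ($y = 9 \left(6 - -4\right) = 9 \left(6 + 4\right) = 9 \cdot 10 = 90$)
$H{\left(w,o \right)} = -2 + 4 w^{2}$ ($H{\left(w,o \right)} = -2 + \left(w + w\right)^{2} = -2 + \left(2 w\right)^{2} = -2 + 4 w^{2}$)
$n{\left(B,G \right)} = 10$ ($n{\left(B,G \right)} = \left(5 - 3\right) 5 = 2 \cdot 5 = 10$)
$\sqrt{n{\left(y,-4 - 8 \right)} + H{\left(-19,-17 \right)}} = \sqrt{10 - \left(2 - 4 \left(-19\right)^{2}\right)} = \sqrt{10 + \left(-2 + 4 \cdot 361\right)} = \sqrt{10 + \left(-2 + 1444\right)} = \sqrt{10 + 1442} = \sqrt{1452} = 22 \sqrt{3}$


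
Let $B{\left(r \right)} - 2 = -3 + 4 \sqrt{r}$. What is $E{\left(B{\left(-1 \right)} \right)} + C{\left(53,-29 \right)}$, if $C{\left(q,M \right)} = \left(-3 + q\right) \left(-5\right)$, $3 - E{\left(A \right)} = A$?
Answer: $-246 - 4 i \approx -246.0 - 4.0 i$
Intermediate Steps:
$B{\left(r \right)} = -1 + 4 \sqrt{r}$ ($B{\left(r \right)} = 2 + \left(-3 + 4 \sqrt{r}\right) = -1 + 4 \sqrt{r}$)
$E{\left(A \right)} = 3 - A$
$C{\left(q,M \right)} = 15 - 5 q$
$E{\left(B{\left(-1 \right)} \right)} + C{\left(53,-29 \right)} = \left(3 - \left(-1 + 4 \sqrt{-1}\right)\right) + \left(15 - 265\right) = \left(3 - \left(-1 + 4 i\right)\right) + \left(15 - 265\right) = \left(3 + \left(1 - 4 i\right)\right) - 250 = \left(4 - 4 i\right) - 250 = -246 - 4 i$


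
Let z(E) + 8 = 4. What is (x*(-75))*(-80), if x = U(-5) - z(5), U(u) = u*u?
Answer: 174000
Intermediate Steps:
z(E) = -4 (z(E) = -8 + 4 = -4)
U(u) = u²
x = 29 (x = (-5)² - 1*(-4) = 25 + 4 = 29)
(x*(-75))*(-80) = (29*(-75))*(-80) = -2175*(-80) = 174000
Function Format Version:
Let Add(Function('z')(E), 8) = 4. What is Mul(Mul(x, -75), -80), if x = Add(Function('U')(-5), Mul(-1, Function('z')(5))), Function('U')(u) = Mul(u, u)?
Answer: 174000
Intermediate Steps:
Function('z')(E) = -4 (Function('z')(E) = Add(-8, 4) = -4)
Function('U')(u) = Pow(u, 2)
x = 29 (x = Add(Pow(-5, 2), Mul(-1, -4)) = Add(25, 4) = 29)
Mul(Mul(x, -75), -80) = Mul(Mul(29, -75), -80) = Mul(-2175, -80) = 174000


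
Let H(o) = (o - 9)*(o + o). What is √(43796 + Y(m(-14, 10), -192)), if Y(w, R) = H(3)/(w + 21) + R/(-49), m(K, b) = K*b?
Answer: 4*√38765933/119 ≈ 209.28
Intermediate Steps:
H(o) = 2*o*(-9 + o) (H(o) = (-9 + o)*(2*o) = 2*o*(-9 + o))
Y(w, R) = -36/(21 + w) - R/49 (Y(w, R) = (2*3*(-9 + 3))/(w + 21) + R/(-49) = (2*3*(-6))/(21 + w) + R*(-1/49) = -36/(21 + w) - R/49)
√(43796 + Y(m(-14, 10), -192)) = √(43796 + (-1764 - 21*(-192) - 1*(-192)*(-14*10))/(49*(21 - 14*10))) = √(43796 + (-1764 + 4032 - 1*(-192)*(-140))/(49*(21 - 140))) = √(43796 + (1/49)*(-1764 + 4032 - 26880)/(-119)) = √(43796 + (1/49)*(-1/119)*(-24612)) = √(43796 + 3516/833) = √(36485584/833) = 4*√38765933/119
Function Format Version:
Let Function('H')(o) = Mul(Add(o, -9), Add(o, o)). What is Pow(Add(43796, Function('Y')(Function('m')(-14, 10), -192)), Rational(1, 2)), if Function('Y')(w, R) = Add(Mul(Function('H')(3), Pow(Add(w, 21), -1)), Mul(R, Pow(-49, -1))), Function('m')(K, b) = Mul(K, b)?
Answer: Mul(Rational(4, 119), Pow(38765933, Rational(1, 2))) ≈ 209.28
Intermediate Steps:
Function('H')(o) = Mul(2, o, Add(-9, o)) (Function('H')(o) = Mul(Add(-9, o), Mul(2, o)) = Mul(2, o, Add(-9, o)))
Function('Y')(w, R) = Add(Mul(-36, Pow(Add(21, w), -1)), Mul(Rational(-1, 49), R)) (Function('Y')(w, R) = Add(Mul(Mul(2, 3, Add(-9, 3)), Pow(Add(w, 21), -1)), Mul(R, Pow(-49, -1))) = Add(Mul(Mul(2, 3, -6), Pow(Add(21, w), -1)), Mul(R, Rational(-1, 49))) = Add(Mul(-36, Pow(Add(21, w), -1)), Mul(Rational(-1, 49), R)))
Pow(Add(43796, Function('Y')(Function('m')(-14, 10), -192)), Rational(1, 2)) = Pow(Add(43796, Mul(Rational(1, 49), Pow(Add(21, Mul(-14, 10)), -1), Add(-1764, Mul(-21, -192), Mul(-1, -192, Mul(-14, 10))))), Rational(1, 2)) = Pow(Add(43796, Mul(Rational(1, 49), Pow(Add(21, -140), -1), Add(-1764, 4032, Mul(-1, -192, -140)))), Rational(1, 2)) = Pow(Add(43796, Mul(Rational(1, 49), Pow(-119, -1), Add(-1764, 4032, -26880))), Rational(1, 2)) = Pow(Add(43796, Mul(Rational(1, 49), Rational(-1, 119), -24612)), Rational(1, 2)) = Pow(Add(43796, Rational(3516, 833)), Rational(1, 2)) = Pow(Rational(36485584, 833), Rational(1, 2)) = Mul(Rational(4, 119), Pow(38765933, Rational(1, 2)))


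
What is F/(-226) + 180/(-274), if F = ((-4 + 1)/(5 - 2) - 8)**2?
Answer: -31437/30962 ≈ -1.0153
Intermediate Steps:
F = 81 (F = (-3/3 - 8)**2 = (-3*1/3 - 8)**2 = (-1 - 8)**2 = (-9)**2 = 81)
F/(-226) + 180/(-274) = 81/(-226) + 180/(-274) = 81*(-1/226) + 180*(-1/274) = -81/226 - 90/137 = -31437/30962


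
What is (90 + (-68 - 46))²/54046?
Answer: 288/27023 ≈ 0.010658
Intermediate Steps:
(90 + (-68 - 46))²/54046 = (90 - 114)²*(1/54046) = (-24)²*(1/54046) = 576*(1/54046) = 288/27023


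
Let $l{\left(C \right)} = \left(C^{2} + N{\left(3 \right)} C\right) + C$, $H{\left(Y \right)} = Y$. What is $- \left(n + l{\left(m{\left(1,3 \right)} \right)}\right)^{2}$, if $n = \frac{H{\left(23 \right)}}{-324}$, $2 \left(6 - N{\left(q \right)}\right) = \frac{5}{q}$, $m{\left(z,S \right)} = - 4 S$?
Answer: $- \frac{513339649}{104976} \approx -4890.1$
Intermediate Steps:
$N{\left(q \right)} = 6 - \frac{5}{2 q}$ ($N{\left(q \right)} = 6 - \frac{5 \frac{1}{q}}{2} = 6 - \frac{5}{2 q}$)
$n = - \frac{23}{324}$ ($n = \frac{23}{-324} = 23 \left(- \frac{1}{324}\right) = - \frac{23}{324} \approx -0.070988$)
$l{\left(C \right)} = C^{2} + \frac{37 C}{6}$ ($l{\left(C \right)} = \left(C^{2} + \left(6 - \frac{5}{2 \cdot 3}\right) C\right) + C = \left(C^{2} + \left(6 - \frac{5}{6}\right) C\right) + C = \left(C^{2} + \frac{31 C}{6}\right) + C = C^{2} + \frac{37 C}{6}$)
$- \left(n + l{\left(m{\left(1,3 \right)} \right)}\right)^{2} = - \left(- \frac{23}{324} + \frac{\left(-4\right) 3 \left(37 + 6 \left(\left(-4\right) 3\right)\right)}{6}\right)^{2} = - \left(- \frac{23}{324} + \frac{1}{6} \left(-12\right) \left(37 + 6 \left(-12\right)\right)\right)^{2} = - \left(- \frac{23}{324} + \frac{1}{6} \left(-12\right) \left(37 - 72\right)\right)^{2} = - \left(- \frac{23}{324} + \frac{1}{6} \left(-12\right) \left(-35\right)\right)^{2} = - \left(- \frac{23}{324} + 70\right)^{2} = - \left(\frac{22657}{324}\right)^{2} = \left(-1\right) \frac{513339649}{104976} = - \frac{513339649}{104976}$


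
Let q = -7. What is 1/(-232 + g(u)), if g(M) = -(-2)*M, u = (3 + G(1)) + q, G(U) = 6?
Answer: -1/228 ≈ -0.0043860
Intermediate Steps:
u = 2 (u = (3 + 6) - 7 = 9 - 7 = 2)
g(M) = 2*M
1/(-232 + g(u)) = 1/(-232 + 2*2) = 1/(-232 + 4) = 1/(-228) = -1/228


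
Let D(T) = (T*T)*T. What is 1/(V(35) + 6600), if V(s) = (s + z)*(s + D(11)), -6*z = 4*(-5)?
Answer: 3/176890 ≈ 1.6960e-5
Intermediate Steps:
z = 10/3 (z = -2*(-5)/3 = -⅙*(-20) = 10/3 ≈ 3.3333)
D(T) = T³ (D(T) = T²*T = T³)
V(s) = (1331 + s)*(10/3 + s) (V(s) = (s + 10/3)*(s + 11³) = (10/3 + s)*(s + 1331) = (10/3 + s)*(1331 + s) = (1331 + s)*(10/3 + s))
1/(V(35) + 6600) = 1/((13310/3 + 35² + (4003/3)*35) + 6600) = 1/((13310/3 + 1225 + 140105/3) + 6600) = 1/(157090/3 + 6600) = 1/(176890/3) = 3/176890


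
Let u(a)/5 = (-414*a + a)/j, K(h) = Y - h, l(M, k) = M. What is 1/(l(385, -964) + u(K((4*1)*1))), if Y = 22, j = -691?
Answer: 691/303205 ≈ 0.0022790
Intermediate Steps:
K(h) = 22 - h
u(a) = 2065*a/691 (u(a) = 5*((-414*a + a)/(-691)) = 5*(-413*a*(-1/691)) = 5*(413*a/691) = 2065*a/691)
1/(l(385, -964) + u(K((4*1)*1))) = 1/(385 + 2065*(22 - 4*1)/691) = 1/(385 + 2065*(22 - 4)/691) = 1/(385 + (2065/691)*18) = 1/(385 + 37170/691) = 1/(303205/691) = 691/303205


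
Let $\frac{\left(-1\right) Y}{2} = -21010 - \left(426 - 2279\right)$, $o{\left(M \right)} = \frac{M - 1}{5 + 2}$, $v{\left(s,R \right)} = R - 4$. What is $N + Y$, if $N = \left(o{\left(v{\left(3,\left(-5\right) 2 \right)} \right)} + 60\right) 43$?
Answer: $\frac{285613}{7} \approx 40802.0$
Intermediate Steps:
$v{\left(s,R \right)} = -4 + R$
$o{\left(M \right)} = - \frac{1}{7} + \frac{M}{7}$ ($o{\left(M \right)} = \frac{-1 + M}{7} = \left(-1 + M\right) \frac{1}{7} = - \frac{1}{7} + \frac{M}{7}$)
$Y = 38314$ ($Y = - 2 \left(-21010 - \left(426 - 2279\right)\right) = - 2 \left(-21010 - -1853\right) = - 2 \left(-21010 + 1853\right) = \left(-2\right) \left(-19157\right) = 38314$)
$N = \frac{17415}{7}$ ($N = \left(\left(- \frac{1}{7} + \frac{-4 - 10}{7}\right) + 60\right) 43 = \left(\left(- \frac{1}{7} + \frac{1}{7} \left(-14\right)\right) + 60\right) 43 = \left(\left(- \frac{1}{7} - 2\right) + 60\right) 43 = \left(- \frac{15}{7} + 60\right) 43 = \frac{405}{7} \cdot 43 = \frac{17415}{7} \approx 2487.9$)
$N + Y = \frac{17415}{7} + 38314 = \frac{285613}{7}$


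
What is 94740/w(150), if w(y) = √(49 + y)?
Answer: 94740*√199/199 ≈ 6715.9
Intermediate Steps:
94740/w(150) = 94740/(√(49 + 150)) = 94740/(√199) = 94740*(√199/199) = 94740*√199/199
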